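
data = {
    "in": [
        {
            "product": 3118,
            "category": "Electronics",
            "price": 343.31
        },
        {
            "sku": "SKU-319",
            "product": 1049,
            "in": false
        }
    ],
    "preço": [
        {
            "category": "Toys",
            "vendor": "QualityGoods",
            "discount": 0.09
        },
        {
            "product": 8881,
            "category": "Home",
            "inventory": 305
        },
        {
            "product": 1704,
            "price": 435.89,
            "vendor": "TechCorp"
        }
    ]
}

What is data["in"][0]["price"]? 343.31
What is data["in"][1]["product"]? 1049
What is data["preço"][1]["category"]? "Home"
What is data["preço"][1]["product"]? 8881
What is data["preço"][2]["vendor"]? "TechCorp"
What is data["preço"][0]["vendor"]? "QualityGoods"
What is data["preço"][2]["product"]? 1704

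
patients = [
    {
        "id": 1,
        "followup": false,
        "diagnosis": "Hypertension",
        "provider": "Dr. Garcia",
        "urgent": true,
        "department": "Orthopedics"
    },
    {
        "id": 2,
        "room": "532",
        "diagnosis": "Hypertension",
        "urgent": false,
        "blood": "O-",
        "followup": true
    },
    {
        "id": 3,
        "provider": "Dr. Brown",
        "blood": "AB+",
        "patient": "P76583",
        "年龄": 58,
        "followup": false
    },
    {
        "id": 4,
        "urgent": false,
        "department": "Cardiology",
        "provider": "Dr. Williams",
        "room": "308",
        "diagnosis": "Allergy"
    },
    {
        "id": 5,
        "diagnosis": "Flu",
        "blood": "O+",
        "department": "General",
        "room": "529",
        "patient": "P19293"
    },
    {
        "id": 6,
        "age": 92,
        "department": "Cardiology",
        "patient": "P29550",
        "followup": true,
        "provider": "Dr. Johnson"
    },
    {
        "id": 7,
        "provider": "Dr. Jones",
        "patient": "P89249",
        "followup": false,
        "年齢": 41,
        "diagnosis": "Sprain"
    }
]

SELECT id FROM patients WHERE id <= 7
[1, 2, 3, 4, 5, 6, 7]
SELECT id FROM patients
[1, 2, 3, 4, 5, 6, 7]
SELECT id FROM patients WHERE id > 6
[7]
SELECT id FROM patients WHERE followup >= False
[1, 2, 3, 6, 7]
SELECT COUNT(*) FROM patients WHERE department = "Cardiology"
2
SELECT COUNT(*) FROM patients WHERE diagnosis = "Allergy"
1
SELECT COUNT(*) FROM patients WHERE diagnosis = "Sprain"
1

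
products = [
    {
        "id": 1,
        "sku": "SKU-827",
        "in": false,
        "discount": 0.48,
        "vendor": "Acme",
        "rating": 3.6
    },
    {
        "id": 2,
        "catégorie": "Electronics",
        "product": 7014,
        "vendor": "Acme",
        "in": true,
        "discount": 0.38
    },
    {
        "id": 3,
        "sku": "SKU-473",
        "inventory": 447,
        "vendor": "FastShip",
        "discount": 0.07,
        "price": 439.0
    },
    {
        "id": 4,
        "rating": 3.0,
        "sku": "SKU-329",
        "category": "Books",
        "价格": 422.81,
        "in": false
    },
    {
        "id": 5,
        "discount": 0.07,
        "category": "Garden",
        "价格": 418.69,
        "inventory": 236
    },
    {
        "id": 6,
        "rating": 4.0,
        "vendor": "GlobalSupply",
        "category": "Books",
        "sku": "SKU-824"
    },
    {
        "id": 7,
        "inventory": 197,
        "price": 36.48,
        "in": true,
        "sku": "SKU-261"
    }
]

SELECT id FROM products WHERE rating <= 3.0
[4]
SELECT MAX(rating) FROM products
4.0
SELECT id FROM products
[1, 2, 3, 4, 5, 6, 7]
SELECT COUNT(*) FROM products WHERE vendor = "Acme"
2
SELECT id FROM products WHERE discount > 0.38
[1]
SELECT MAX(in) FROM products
True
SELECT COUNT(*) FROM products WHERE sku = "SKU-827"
1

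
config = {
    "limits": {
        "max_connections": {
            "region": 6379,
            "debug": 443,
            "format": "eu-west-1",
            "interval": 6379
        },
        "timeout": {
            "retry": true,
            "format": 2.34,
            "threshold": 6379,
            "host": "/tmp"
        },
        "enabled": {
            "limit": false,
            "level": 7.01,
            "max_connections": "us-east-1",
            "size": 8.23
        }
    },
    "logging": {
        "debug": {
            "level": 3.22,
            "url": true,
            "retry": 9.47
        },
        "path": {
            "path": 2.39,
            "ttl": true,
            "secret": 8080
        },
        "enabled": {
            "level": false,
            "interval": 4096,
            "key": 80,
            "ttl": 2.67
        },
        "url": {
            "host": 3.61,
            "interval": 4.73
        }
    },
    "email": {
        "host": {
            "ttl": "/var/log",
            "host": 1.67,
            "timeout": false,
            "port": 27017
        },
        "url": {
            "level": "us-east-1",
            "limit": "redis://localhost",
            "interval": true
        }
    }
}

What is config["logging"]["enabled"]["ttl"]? 2.67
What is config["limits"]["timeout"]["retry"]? True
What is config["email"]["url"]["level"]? "us-east-1"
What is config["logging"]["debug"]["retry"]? 9.47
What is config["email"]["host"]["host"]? 1.67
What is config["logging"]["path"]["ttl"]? True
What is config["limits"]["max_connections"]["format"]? "eu-west-1"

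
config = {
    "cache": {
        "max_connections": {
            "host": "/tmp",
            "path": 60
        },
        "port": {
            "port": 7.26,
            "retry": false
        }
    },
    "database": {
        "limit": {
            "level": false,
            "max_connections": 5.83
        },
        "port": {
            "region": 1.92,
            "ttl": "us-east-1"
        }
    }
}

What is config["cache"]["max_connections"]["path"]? 60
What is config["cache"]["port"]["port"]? 7.26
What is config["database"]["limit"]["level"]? False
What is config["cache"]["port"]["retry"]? False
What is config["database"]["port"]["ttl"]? "us-east-1"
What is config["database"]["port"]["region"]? 1.92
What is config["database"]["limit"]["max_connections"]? 5.83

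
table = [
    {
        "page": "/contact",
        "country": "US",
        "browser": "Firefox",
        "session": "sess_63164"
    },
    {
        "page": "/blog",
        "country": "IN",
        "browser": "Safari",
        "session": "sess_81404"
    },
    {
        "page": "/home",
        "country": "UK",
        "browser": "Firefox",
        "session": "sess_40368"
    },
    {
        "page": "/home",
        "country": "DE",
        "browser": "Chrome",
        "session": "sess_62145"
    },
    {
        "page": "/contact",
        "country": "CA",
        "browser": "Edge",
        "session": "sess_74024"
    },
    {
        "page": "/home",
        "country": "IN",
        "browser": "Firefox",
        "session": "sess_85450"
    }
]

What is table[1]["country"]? "IN"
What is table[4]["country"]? "CA"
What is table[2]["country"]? "UK"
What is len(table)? 6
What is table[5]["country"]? "IN"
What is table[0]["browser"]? "Firefox"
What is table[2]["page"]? "/home"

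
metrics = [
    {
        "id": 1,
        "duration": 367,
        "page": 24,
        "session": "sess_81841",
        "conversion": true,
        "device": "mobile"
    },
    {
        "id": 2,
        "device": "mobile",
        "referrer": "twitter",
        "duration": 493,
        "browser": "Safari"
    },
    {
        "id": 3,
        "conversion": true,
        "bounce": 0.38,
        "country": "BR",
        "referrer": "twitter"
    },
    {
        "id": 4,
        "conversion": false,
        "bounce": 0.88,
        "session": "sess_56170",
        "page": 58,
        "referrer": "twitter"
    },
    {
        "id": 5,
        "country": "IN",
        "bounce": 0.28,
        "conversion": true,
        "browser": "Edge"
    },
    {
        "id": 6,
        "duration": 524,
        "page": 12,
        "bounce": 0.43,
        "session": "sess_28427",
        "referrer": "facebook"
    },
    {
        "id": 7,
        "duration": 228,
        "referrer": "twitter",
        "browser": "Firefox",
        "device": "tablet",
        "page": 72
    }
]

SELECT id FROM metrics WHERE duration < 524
[1, 2, 7]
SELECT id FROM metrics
[1, 2, 3, 4, 5, 6, 7]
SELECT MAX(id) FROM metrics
7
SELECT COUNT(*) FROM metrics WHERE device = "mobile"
2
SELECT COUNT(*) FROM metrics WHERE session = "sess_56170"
1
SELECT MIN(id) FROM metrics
1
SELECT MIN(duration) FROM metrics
228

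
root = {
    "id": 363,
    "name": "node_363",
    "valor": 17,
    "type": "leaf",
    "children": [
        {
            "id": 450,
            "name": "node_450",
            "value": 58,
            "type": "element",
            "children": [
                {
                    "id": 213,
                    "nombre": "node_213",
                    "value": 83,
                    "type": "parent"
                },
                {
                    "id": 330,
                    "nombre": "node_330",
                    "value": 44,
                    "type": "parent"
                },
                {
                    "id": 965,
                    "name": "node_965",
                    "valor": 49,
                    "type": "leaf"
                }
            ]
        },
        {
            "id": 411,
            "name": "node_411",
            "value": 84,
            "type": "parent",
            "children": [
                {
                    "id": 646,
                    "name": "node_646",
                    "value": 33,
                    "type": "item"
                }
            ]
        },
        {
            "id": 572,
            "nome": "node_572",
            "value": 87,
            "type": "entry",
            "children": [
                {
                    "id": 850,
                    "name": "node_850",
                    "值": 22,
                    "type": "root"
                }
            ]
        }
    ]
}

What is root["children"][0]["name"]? "node_450"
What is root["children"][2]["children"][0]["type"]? "root"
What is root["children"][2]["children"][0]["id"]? 850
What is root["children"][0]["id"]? 450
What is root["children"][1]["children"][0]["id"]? 646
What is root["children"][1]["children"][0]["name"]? "node_646"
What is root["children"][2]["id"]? 572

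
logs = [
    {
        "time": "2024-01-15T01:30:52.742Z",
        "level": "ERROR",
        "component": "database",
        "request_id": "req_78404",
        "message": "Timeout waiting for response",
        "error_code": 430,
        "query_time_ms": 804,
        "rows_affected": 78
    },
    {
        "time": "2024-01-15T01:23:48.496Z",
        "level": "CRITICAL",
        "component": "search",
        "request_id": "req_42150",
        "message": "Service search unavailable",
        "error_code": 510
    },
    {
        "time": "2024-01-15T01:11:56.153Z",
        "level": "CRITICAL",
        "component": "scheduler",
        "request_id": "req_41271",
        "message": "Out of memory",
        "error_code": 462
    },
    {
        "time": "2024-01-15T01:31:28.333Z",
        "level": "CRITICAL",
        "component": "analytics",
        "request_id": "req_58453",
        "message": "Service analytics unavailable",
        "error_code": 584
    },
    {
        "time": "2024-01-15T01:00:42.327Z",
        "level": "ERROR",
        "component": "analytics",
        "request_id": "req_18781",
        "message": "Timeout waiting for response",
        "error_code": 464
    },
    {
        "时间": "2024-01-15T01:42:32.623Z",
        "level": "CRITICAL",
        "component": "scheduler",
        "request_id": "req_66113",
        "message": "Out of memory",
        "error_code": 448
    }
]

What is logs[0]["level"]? "ERROR"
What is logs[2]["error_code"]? 462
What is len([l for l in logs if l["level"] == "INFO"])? 0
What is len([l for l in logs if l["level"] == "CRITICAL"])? 4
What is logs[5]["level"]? "CRITICAL"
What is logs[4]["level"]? "ERROR"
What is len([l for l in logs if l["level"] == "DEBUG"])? 0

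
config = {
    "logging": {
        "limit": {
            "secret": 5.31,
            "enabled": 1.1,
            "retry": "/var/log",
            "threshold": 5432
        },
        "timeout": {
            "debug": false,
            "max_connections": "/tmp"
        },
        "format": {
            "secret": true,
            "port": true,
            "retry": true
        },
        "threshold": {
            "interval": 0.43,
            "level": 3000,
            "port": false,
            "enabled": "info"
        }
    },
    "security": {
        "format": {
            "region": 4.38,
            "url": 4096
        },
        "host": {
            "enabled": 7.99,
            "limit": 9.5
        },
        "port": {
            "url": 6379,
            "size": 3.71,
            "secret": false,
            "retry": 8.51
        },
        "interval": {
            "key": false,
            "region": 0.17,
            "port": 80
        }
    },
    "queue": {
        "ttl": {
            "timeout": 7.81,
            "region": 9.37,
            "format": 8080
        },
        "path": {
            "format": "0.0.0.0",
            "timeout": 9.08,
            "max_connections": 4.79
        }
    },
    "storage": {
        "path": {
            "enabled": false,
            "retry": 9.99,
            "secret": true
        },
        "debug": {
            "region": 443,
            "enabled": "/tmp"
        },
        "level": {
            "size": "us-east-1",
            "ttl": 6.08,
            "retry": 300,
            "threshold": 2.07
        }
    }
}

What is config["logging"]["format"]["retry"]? True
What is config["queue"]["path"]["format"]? "0.0.0.0"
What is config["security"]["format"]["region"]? 4.38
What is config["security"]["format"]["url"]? 4096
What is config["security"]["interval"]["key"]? False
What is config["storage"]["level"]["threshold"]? 2.07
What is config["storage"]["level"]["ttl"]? 6.08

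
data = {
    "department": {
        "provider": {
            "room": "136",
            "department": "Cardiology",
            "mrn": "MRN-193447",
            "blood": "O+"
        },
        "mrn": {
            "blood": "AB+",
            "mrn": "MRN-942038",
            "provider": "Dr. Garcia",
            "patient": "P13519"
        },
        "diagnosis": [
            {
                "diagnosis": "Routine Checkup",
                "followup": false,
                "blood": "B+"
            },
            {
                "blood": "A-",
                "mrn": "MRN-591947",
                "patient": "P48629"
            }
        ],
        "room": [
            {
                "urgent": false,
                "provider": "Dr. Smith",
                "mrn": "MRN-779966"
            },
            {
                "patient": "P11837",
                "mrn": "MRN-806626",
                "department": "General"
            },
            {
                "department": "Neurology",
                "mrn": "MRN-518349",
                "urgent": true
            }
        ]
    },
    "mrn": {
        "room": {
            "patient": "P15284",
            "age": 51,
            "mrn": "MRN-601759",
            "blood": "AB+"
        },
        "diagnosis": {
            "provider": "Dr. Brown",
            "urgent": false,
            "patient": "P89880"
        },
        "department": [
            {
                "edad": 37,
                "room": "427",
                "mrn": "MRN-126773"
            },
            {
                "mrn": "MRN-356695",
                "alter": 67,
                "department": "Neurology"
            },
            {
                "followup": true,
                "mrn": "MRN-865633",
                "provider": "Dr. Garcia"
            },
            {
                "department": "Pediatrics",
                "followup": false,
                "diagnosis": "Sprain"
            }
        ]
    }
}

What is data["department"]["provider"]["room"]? "136"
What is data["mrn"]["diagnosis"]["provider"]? "Dr. Brown"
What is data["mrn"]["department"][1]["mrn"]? "MRN-356695"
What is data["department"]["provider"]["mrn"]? "MRN-193447"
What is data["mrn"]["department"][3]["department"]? "Pediatrics"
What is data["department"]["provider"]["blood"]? "O+"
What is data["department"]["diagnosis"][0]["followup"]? False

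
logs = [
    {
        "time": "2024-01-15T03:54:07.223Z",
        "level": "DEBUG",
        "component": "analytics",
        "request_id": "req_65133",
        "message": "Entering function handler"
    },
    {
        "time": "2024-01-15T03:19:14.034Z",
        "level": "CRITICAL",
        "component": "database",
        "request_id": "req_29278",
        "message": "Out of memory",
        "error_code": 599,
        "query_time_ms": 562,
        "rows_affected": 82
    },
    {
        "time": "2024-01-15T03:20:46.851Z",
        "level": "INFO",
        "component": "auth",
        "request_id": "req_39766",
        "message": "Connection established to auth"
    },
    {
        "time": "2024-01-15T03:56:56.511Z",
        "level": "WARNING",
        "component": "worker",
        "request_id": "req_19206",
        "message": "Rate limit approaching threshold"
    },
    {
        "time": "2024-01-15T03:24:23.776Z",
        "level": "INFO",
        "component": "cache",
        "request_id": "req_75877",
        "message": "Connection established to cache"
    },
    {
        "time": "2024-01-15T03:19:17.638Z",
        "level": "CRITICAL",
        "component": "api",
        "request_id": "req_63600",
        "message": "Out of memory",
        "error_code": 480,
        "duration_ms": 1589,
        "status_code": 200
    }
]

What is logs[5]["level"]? "CRITICAL"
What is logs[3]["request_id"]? "req_19206"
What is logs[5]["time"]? "2024-01-15T03:19:17.638Z"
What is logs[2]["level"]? "INFO"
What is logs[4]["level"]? "INFO"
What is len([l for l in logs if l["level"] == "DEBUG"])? 1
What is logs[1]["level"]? "CRITICAL"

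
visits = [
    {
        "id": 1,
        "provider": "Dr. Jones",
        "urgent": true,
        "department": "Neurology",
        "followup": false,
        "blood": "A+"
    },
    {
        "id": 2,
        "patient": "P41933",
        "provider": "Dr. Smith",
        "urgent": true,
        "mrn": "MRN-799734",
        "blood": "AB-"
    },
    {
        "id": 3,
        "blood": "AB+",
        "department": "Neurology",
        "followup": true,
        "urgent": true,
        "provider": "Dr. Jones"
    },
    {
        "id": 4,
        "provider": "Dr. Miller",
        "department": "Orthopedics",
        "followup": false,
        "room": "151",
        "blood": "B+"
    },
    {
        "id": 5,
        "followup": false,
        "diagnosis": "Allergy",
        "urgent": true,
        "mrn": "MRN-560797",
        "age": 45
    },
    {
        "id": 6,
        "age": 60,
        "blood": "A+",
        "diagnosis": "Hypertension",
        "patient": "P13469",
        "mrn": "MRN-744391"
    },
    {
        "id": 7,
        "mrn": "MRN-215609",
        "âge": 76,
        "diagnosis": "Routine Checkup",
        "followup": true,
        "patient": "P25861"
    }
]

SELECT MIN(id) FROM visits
1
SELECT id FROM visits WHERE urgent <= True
[1, 2, 3, 5]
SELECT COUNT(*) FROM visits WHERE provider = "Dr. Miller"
1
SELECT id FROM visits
[1, 2, 3, 4, 5, 6, 7]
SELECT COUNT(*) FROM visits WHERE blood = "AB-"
1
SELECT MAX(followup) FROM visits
True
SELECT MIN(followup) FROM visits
False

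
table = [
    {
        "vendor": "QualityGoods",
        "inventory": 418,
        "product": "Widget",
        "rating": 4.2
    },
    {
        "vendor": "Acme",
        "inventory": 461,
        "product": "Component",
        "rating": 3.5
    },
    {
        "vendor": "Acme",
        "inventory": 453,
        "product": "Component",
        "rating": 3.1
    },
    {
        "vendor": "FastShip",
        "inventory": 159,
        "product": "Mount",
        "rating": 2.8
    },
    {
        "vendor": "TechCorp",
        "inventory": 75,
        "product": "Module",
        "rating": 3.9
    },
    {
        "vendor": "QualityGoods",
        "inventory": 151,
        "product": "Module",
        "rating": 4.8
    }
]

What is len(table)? 6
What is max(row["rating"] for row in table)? 4.8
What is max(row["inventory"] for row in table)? 461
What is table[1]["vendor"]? "Acme"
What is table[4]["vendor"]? "TechCorp"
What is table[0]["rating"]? 4.2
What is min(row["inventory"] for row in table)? 75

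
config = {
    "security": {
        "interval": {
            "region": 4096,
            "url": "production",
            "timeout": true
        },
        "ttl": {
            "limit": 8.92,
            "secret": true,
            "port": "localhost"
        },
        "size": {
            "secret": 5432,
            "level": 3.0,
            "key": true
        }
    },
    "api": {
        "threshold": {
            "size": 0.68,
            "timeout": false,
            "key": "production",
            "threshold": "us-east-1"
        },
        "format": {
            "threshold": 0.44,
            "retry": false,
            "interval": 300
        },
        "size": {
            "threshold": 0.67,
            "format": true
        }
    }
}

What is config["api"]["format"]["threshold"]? 0.44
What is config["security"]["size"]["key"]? True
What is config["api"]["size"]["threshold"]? 0.67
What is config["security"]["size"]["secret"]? 5432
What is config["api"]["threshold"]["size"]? 0.68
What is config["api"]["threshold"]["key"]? "production"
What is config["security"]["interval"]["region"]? 4096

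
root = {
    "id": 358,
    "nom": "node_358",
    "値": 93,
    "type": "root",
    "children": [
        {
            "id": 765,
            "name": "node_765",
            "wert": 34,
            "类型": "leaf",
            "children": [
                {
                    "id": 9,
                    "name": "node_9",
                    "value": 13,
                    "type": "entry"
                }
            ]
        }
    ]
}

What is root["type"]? "root"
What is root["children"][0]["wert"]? 34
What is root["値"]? 93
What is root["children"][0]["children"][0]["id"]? 9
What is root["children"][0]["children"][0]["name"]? "node_9"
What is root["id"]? 358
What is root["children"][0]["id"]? 765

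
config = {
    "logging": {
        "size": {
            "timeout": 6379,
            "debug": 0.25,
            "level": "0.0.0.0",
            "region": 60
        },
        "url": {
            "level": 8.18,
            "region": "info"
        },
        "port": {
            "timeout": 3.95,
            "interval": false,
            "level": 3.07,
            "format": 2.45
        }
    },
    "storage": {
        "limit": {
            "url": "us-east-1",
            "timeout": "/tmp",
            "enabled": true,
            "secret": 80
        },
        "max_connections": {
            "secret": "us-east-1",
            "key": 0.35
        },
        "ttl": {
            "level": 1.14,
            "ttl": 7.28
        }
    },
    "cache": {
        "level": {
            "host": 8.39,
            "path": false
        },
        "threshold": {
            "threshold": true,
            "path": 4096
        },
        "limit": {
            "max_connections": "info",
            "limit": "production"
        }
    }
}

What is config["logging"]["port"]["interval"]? False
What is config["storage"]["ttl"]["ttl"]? 7.28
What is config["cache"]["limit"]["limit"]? "production"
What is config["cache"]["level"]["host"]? 8.39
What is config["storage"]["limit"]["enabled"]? True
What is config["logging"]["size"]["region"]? 60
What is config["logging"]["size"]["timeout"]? 6379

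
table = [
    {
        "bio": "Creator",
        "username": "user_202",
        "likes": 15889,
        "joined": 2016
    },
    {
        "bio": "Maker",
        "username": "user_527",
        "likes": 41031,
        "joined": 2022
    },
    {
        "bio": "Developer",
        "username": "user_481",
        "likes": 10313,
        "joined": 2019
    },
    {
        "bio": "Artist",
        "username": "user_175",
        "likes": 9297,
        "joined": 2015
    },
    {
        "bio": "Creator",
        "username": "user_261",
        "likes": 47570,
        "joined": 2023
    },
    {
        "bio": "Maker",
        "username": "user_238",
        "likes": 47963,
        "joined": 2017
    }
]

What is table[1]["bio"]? "Maker"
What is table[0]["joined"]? 2016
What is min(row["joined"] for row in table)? 2015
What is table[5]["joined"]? 2017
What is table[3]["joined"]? 2015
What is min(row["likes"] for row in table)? 9297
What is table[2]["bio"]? "Developer"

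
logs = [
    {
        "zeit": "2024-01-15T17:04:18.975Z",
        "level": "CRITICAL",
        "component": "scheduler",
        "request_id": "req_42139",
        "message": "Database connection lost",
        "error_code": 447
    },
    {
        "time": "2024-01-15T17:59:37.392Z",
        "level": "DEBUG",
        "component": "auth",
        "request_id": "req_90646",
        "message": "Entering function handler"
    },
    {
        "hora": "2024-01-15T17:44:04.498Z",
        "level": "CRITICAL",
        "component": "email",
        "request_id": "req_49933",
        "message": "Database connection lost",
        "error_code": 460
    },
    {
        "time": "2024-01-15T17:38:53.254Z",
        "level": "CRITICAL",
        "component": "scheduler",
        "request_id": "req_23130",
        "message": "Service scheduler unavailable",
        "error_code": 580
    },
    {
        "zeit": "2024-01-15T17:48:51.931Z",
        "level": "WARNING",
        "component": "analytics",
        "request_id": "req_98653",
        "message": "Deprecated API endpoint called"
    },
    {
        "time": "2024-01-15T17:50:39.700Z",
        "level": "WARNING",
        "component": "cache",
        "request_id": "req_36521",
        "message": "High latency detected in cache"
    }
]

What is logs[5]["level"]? "WARNING"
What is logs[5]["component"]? "cache"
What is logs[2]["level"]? "CRITICAL"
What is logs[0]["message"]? "Database connection lost"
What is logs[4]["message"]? "Deprecated API endpoint called"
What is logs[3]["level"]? "CRITICAL"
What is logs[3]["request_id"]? "req_23130"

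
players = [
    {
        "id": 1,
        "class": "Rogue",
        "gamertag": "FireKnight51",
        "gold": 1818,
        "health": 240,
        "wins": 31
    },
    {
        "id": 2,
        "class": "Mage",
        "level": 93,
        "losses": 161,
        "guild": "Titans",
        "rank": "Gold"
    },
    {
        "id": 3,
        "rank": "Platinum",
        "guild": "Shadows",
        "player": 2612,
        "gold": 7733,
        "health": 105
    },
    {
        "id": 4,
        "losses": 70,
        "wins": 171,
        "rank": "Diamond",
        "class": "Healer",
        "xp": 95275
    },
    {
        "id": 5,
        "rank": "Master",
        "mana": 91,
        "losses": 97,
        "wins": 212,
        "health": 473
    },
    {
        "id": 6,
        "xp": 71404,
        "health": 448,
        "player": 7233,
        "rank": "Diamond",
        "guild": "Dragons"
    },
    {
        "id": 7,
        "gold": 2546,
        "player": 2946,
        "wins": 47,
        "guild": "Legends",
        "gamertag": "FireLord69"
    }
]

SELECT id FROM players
[1, 2, 3, 4, 5, 6, 7]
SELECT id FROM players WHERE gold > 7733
[]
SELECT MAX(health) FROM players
473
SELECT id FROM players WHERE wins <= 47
[1, 7]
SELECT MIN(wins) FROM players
31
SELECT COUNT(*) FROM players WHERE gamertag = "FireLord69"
1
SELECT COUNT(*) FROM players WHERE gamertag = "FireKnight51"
1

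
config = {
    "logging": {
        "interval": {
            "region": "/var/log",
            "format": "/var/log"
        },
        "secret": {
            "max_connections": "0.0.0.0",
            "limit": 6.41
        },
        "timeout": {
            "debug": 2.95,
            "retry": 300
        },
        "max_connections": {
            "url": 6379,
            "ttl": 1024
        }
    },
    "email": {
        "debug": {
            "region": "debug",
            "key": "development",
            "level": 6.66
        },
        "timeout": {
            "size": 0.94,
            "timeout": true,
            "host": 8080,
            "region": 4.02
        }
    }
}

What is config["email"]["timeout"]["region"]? 4.02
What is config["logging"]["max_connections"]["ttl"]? 1024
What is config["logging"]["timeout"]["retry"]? 300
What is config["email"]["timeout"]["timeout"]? True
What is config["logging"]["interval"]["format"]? "/var/log"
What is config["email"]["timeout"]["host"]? 8080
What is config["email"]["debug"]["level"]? 6.66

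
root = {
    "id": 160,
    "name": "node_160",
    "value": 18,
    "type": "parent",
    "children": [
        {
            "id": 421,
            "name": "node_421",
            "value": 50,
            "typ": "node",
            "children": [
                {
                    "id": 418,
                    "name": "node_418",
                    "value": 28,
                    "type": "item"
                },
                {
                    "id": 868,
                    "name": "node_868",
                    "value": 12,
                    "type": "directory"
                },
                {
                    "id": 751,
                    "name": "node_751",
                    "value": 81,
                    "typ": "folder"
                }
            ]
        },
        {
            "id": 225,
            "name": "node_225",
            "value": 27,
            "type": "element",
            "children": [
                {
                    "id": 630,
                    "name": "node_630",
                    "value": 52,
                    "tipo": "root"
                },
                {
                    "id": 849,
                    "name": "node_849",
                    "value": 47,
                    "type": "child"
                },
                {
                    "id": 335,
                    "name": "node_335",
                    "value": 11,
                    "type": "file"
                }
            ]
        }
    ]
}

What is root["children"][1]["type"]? "element"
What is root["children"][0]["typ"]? "node"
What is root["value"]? 18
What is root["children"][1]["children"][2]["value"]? 11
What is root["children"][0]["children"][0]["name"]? "node_418"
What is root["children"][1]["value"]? 27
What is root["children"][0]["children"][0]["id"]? 418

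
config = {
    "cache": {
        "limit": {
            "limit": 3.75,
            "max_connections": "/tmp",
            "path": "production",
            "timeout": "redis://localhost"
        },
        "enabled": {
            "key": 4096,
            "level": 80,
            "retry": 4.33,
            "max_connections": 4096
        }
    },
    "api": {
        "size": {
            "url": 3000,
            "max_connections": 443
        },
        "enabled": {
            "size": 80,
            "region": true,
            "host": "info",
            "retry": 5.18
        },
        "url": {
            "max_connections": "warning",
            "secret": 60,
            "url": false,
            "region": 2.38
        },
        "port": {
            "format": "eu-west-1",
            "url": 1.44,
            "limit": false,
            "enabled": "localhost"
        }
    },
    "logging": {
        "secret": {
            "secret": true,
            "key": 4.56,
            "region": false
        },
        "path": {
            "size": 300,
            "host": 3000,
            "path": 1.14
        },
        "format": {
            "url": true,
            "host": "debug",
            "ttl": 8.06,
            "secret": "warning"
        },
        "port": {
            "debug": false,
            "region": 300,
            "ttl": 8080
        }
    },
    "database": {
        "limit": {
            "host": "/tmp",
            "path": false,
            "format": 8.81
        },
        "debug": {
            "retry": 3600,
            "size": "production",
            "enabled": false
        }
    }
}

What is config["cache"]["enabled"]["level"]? 80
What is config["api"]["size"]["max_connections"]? 443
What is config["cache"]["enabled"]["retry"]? 4.33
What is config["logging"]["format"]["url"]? True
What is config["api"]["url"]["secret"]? 60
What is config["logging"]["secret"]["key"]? 4.56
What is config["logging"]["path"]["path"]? 1.14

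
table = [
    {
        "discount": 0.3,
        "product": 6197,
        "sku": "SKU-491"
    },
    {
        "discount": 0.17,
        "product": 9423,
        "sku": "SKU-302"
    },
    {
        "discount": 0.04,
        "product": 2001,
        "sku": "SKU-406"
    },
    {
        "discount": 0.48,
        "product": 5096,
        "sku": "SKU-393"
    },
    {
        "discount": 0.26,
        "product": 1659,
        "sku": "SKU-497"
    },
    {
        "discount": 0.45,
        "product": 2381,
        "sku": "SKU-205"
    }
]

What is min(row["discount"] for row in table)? 0.04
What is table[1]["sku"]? "SKU-302"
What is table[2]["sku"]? "SKU-406"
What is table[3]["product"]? 5096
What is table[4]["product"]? 1659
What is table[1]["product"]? 9423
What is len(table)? 6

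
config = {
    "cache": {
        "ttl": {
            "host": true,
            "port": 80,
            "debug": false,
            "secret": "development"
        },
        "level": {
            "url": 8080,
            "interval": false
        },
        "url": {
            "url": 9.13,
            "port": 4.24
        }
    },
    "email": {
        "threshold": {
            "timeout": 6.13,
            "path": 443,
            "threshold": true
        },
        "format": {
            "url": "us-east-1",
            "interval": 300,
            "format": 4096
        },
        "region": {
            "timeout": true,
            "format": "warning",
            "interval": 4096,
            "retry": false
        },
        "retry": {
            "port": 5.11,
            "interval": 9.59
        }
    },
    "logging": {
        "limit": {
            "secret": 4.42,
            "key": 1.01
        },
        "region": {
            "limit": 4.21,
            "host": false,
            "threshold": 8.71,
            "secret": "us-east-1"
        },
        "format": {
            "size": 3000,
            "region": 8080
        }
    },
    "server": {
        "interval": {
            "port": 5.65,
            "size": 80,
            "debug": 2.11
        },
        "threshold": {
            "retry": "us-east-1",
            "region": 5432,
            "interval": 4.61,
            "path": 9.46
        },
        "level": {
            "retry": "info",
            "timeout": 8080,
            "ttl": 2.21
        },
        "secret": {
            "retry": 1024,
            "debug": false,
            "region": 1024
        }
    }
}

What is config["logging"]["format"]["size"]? 3000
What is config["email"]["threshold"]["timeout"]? 6.13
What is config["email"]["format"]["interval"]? 300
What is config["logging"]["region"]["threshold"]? 8.71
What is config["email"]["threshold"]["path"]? 443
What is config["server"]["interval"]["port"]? 5.65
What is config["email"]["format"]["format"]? 4096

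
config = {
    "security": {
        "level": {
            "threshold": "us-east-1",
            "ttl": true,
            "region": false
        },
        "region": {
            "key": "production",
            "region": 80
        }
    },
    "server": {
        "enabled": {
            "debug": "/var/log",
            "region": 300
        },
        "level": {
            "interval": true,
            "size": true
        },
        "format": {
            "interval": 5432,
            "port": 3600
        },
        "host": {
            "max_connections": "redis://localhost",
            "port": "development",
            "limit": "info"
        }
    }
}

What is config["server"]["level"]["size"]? True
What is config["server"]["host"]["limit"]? "info"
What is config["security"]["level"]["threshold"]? "us-east-1"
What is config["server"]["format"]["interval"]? 5432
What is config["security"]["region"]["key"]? "production"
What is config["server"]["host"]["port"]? "development"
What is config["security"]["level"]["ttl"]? True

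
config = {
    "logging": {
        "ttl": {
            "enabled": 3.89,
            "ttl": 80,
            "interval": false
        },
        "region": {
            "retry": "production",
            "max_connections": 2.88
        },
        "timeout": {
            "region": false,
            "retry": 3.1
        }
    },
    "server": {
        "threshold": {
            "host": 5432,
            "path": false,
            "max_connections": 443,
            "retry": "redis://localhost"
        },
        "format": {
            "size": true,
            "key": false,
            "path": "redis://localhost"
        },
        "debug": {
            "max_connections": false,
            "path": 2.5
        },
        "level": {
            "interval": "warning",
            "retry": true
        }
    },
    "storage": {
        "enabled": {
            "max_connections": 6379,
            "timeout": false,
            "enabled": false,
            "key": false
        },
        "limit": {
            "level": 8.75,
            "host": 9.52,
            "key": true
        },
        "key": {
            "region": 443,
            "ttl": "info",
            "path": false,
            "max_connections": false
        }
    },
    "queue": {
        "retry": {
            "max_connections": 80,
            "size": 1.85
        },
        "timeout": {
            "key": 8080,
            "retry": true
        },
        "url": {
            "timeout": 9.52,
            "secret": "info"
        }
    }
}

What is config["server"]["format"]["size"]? True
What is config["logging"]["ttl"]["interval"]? False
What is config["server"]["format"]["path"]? "redis://localhost"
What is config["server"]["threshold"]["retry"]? "redis://localhost"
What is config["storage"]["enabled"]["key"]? False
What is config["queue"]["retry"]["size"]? 1.85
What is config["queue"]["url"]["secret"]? "info"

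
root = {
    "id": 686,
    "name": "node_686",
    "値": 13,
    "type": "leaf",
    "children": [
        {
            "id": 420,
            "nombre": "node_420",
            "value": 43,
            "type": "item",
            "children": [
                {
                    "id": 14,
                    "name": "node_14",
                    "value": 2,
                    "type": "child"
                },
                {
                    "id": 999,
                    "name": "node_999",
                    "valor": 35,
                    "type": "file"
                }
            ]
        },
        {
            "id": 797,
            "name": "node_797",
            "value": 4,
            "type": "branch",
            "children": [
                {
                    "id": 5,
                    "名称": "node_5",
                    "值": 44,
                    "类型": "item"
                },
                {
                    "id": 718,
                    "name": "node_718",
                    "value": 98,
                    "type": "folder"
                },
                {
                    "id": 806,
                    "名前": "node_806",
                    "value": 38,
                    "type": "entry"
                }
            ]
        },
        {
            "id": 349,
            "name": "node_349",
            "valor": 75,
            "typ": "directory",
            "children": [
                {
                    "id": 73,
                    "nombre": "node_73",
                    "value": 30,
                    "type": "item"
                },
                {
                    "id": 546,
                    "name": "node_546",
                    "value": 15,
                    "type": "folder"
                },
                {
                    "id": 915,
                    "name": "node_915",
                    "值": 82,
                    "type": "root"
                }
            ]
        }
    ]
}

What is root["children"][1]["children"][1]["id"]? 718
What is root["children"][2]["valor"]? 75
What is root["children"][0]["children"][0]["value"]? 2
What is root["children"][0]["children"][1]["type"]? "file"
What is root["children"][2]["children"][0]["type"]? "item"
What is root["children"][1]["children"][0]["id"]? 5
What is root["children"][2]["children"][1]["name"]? "node_546"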